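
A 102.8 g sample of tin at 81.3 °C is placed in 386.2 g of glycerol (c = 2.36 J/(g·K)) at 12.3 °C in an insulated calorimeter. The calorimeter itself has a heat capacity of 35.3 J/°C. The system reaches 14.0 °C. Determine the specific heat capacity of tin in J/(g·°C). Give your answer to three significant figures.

q_gained = (386.2 × 2.36 + 35.3) × (14.0 − 12.3) = 1609 J
q_lost = 102.8 × c × (81.3 − 14.0) = 6918.44 c
Set equal: c = 1609 / 6918.44 = 0.233 J/(g·°C)

c = 0.233 J/(g·°C)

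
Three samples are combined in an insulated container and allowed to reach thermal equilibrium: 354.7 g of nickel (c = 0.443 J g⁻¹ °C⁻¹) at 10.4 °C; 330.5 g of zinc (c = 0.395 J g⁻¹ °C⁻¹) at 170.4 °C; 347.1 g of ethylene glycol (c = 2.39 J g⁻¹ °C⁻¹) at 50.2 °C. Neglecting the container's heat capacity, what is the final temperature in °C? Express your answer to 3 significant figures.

T_f = 58.6 °C

Σ mᵢcᵢ(T − Tᵢ) = 0  ⇒  T = Σ mᵢcᵢTᵢ / Σ mᵢcᵢ
Σ mᵢcᵢ = 354.7×0.443 + 330.5×0.395 + 347.1×2.39 = 1117.2486
Σ mᵢcᵢTᵢ = 157.1321×10.4 + 130.5475×170.4 + 829.569×50.2 = 65524
T = 65524 / 1117.2486 = 58.648 °C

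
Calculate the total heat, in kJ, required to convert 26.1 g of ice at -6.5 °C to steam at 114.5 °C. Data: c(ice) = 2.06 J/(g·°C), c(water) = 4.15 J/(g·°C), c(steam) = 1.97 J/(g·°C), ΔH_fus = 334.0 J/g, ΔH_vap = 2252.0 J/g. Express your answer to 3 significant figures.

q1 (heat ice -6.5→0.0 °C): 26.1 × 2.06 × 6.5 = 349 J
q2 (melt at 0 °C): 26.1 × 334.0 = 8717 J
q3 (heat water 0.0→100.0 °C): 26.1 × 4.15 × 100.0 = 10832 J
q4 (vaporize at 100 °C): 26.1 × 2252.0 = 58777 J
q5 (heat steam 100.0→114.5 °C): 26.1 × 1.97 × 14.5 = 746 J
Total: 349 + 8717 + 10832 + 58777 + 746 = 79421 J = 79.4 kJ

q = 79.4 kJ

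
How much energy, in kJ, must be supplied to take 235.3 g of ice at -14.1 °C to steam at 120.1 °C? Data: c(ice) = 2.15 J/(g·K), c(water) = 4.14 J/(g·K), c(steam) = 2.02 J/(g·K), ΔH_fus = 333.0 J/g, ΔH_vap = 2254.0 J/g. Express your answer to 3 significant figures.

q = 723 kJ

q1 (heat ice -14.1→0.0 °C): 235.3 × 2.15 × 14.1 = 7133 J
q2 (melt at 0 °C): 235.3 × 333.0 = 78355 J
q3 (heat water 0.0→100.0 °C): 235.3 × 4.14 × 100.0 = 97414 J
q4 (vaporize at 100 °C): 235.3 × 2254.0 = 530366 J
q5 (heat steam 100.0→120.1 °C): 235.3 × 2.02 × 20.1 = 9554 J
Total: 7133 + 78355 + 97414 + 530366 + 9554 = 722822 J = 723 kJ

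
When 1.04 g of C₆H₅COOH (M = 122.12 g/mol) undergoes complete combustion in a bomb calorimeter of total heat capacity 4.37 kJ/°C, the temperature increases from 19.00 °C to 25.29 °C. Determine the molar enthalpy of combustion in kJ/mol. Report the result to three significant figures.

ΔT = 25.29 − 19.00 = 6.29 °C
q_cal = C_cal × ΔT = 4.37 × 6.29 = 27.4873 kJ
n = 1.04 / 122.12 = 0.008516 mol
q_rxn = −q_cal = -27.4873 kJ
ΔH = -27.4873 / 0.008516 = -3228 kJ/mol

ΔH = -3230 kJ/mol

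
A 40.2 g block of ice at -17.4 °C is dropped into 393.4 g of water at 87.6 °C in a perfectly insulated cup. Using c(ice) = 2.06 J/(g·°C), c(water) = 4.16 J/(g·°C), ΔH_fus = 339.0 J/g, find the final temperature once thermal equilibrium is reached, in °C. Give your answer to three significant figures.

Heat to bring ice to 0 °C and melt it: q₁ = 40.2×2.06×17.4 + 40.2×339.0 = 15069 J
Heat the water can supply cooling to 0 °C: 393.4×4.16×87.6 = 143361 J > q₁, so all ice melts.
Energy balance: 393.4×4.16×(87.6 − T) = 15069 + 40.2×4.16×(T − 0)
1636.544(87.6 − T) = 15069 + 167.232 T
143361 − 15069 = 1803.776 T
T = 128292 / 1803.776 = 71.12 °C

T_f = 71.1 °C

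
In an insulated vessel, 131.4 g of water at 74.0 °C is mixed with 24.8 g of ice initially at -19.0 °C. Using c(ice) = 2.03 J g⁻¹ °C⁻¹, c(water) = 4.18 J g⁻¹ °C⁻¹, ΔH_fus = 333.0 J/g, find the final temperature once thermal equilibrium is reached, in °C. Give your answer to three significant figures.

T_f = 48.1 °C

Heat to bring ice to 0 °C and melt it: q₁ = 24.8×2.03×19.0 + 24.8×333.0 = 9214.9 J
Heat the water can supply cooling to 0 °C: 131.4×4.18×74.0 = 40644.6 J > q₁, so all ice melts.
Energy balance: 131.4×4.18×(74.0 − T) = 9214.9 + 24.8×4.18×(T − 0)
549.252(74.0 − T) = 9214.9 + 103.664 T
40644.6 − 9214.9 = 652.916 T
T = 31429.7 / 652.916 = 48.14 °C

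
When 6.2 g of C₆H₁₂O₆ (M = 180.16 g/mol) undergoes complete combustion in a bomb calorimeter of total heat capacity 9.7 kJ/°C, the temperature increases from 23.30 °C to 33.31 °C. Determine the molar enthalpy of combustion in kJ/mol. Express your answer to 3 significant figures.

ΔT = 33.31 − 23.30 = 10.01 °C
q_cal = C_cal × ΔT = 9.7 × 10.01 = 97.097 kJ
n = 6.2 / 180.16 = 0.03441 mol
q_rxn = −q_cal = -97.097 kJ
ΔH = -97.097 / 0.03441 = -2822 kJ/mol

ΔH = -2820 kJ/mol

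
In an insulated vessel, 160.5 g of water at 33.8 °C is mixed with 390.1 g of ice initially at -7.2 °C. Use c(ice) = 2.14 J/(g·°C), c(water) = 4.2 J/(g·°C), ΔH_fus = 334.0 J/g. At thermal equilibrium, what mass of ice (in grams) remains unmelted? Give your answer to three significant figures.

m_ice remaining = 340 g

Heat to warm all ice to 0 °C: 390.1×2.14×7.2 = 6010.7 J
Heat released by water cooling to 0 °C: 160.5×4.2×33.8 = 22785 J
22785 J < 6010.7 + 390.1×334.0 = 136304.1 J, so not all ice melts; final T = 0 °C.
Heat left for melting: 22785 − 6010.7 = 16774.3 J
Mass melted = 16774.3 / 334.0 = 50.22 g
Ice remaining = 390.1 − 50.22 = 339.88 g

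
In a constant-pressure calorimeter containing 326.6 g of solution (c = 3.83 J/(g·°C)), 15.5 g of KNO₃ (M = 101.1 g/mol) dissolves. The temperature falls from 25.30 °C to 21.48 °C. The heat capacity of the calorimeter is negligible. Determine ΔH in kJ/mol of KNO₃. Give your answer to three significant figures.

|ΔT| = |21.48 − 25.30| = 3.82 °C
|q_surr| = (326.6 × 3.83) × 3.82 = 1250.878 × 3.82 = 4778 J
n(KNO₃) = 15.5 / 101.1 = 0.1533 mol
Temperature fell, so q_rxn = +|q_surr| = 4.778 kJ
ΔH = q_rxn / n = 31.17 kJ/mol

ΔH = 31.2 kJ/mol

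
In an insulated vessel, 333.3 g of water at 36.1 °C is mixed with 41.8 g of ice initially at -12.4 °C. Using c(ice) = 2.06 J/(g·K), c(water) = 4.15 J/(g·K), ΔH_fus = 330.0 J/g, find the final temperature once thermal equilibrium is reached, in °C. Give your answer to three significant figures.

Heat to bring ice to 0 °C and melt it: q₁ = 41.8×2.06×12.4 + 41.8×330.0 = 14862 J
Heat the water can supply cooling to 0 °C: 333.3×4.15×36.1 = 49933.3 J > q₁, so all ice melts.
Energy balance: 333.3×4.15×(36.1 − T) = 14862 + 41.8×4.15×(T − 0)
1383.195(36.1 − T) = 14862 + 173.47 T
49933.3 − 14862 = 1556.665 T
T = 35071.3 / 1556.665 = 22.53 °C

T_f = 22.5 °C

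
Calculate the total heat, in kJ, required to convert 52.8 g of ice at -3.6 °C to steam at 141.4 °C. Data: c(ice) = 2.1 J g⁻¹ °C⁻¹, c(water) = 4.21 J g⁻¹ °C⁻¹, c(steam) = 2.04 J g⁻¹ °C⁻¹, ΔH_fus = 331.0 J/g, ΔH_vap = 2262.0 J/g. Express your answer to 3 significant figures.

q1 (heat ice -3.6→0.0 °C): 52.8 × 2.1 × 3.6 = 399 J
q2 (melt at 0 °C): 52.8 × 331.0 = 17477 J
q3 (heat water 0.0→100.0 °C): 52.8 × 4.21 × 100.0 = 22229 J
q4 (vaporize at 100 °C): 52.8 × 2262.0 = 119434 J
q5 (heat steam 100.0→141.4 °C): 52.8 × 2.04 × 41.4 = 4459 J
Total: 399 + 17477 + 22229 + 119434 + 4459 = 163998 J = 164 kJ

q = 164 kJ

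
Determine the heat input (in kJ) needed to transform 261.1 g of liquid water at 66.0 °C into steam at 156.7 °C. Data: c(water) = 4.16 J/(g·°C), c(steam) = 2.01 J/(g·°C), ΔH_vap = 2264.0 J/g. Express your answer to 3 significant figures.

q = 658 kJ

q1 (heat water 66.0→100.0 °C): 261.1 × 4.16 × 34.0 = 36930 J
q2 (vaporize at 100 °C): 261.1 × 2264.0 = 591130 J
q3 (heat steam 100.0→156.7 °C): 261.1 × 2.01 × 56.7 = 29757 J
Total: 36930 + 591130 + 29757 = 657817 J = 658 kJ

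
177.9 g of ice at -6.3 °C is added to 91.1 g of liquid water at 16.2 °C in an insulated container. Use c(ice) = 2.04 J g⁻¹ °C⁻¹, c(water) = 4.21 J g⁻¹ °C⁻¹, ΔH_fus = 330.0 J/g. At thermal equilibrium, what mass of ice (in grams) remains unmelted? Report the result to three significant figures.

m_ice remaining = 166 g

Heat to warm all ice to 0 °C: 177.9×2.04×6.3 = 2286.4 J
Heat released by water cooling to 0 °C: 91.1×4.21×16.2 = 6213.2 J
6213.2 J < 2286.4 + 177.9×330.0 = 60993.4 J, so not all ice melts; final T = 0 °C.
Heat left for melting: 6213.2 − 2286.4 = 3926.8 J
Mass melted = 3926.8 / 330.0 = 11.90 g
Ice remaining = 177.9 − 11.90 = 166.00 g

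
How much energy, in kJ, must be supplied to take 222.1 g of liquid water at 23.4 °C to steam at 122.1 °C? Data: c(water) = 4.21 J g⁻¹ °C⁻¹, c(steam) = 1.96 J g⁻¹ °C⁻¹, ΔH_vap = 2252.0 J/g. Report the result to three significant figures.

q = 581 kJ

q1 (heat water 23.4→100.0 °C): 222.1 × 4.21 × 76.6 = 71624 J
q2 (vaporize at 100 °C): 222.1 × 2252.0 = 500169 J
q3 (heat steam 100.0→122.1 °C): 222.1 × 1.96 × 22.1 = 9620 J
Total: 71624 + 500169 + 9620 = 581413 J = 581 kJ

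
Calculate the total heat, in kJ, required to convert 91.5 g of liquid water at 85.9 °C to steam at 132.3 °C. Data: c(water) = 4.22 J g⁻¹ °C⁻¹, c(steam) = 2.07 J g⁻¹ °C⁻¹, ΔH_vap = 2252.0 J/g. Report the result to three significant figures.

q = 218 kJ

q1 (heat water 85.9→100.0 °C): 91.5 × 4.22 × 14.1 = 5444 J
q2 (vaporize at 100 °C): 91.5 × 2252.0 = 206058 J
q3 (heat steam 100.0→132.3 °C): 91.5 × 2.07 × 32.3 = 6118 J
Total: 5444 + 206058 + 6118 = 217620 J = 218 kJ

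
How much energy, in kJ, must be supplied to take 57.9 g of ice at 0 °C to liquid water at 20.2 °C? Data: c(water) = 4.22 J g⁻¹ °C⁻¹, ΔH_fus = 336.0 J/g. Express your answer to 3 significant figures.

q = 24.4 kJ

q1 (melt at 0 °C): 57.9 × 336.0 = 19454 J
q2 (heat water 0.0→20.2 °C): 57.9 × 4.22 × 20.2 = 4936 J
Total: 19454 + 4936 = 24390 J = 24.4 kJ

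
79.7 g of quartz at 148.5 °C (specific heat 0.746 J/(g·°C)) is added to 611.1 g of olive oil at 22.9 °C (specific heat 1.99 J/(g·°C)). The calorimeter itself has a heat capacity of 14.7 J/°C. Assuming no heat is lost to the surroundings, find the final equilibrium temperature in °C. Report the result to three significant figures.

T_f = 28.7 °C

Heat lost by quartz = heat gained by olive oil + calorimeter.
(79.7)(0.746)(148.5 − T) = [(611.1)(1.99) + 14.7](T − 22.9)
59.4562 (148.5 − T) = 1230.789 (T − 22.9)
8829.2 − 59.4562 T = 1230.789 T − 28185
37014.2 = 1290.2452 T
T = 28.69 °C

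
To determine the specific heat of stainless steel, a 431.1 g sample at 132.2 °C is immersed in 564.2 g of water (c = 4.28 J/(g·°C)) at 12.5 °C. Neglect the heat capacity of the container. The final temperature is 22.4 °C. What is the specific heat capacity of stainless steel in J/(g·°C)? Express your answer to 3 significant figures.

c = 0.505 J/(g·°C)

q_gained = (564.2 × 4.28) × (22.4 − 12.5) = 23910 J
q_lost = 431.1 × c × (132.2 − 22.4) = 47334.78 c
Set equal: c = 23910 / 47334.78 = 0.505 J/(g·°C)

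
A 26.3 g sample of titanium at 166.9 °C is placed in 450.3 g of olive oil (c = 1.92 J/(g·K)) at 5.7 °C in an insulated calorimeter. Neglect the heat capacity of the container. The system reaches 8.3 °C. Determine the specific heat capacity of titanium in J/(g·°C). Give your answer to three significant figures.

q_gained = (450.3 × 1.92) × (8.3 − 5.7) = 2248 J
q_lost = 26.3 × c × (166.9 − 8.3) = 4171.18 c
Set equal: c = 2248 / 4171.18 = 0.539 J/(g·°C)

c = 0.539 J/(g·°C)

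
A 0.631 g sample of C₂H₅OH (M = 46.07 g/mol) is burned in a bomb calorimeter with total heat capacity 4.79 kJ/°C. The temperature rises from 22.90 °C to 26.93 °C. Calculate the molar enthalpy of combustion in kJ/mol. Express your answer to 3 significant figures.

ΔH = -1410 kJ/mol

ΔT = 26.93 − 22.90 = 4.03 °C
q_cal = C_cal × ΔT = 4.79 × 4.03 = 19.3037 kJ
n = 0.631 / 46.07 = 0.01370 mol
q_rxn = −q_cal = -19.3037 kJ
ΔH = -19.3037 / 0.01370 = -1409 kJ/mol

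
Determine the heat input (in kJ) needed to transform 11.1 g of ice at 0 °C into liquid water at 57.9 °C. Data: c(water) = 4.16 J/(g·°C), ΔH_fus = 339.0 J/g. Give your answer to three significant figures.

q1 (melt at 0 °C): 11.1 × 339.0 = 3763 J
q2 (heat water 0.0→57.9 °C): 11.1 × 4.16 × 57.9 = 2674 J
Total: 3763 + 2674 = 6437 J = 6.44 kJ

q = 6.44 kJ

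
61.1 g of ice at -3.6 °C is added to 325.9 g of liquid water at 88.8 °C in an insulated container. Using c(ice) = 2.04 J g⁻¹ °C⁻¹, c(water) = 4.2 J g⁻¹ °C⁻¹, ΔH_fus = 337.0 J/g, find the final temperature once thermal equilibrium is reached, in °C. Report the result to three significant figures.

Heat to bring ice to 0 °C and melt it: q₁ = 61.1×2.04×3.6 + 61.1×337.0 = 21039 J
Heat the water can supply cooling to 0 °C: 325.9×4.2×88.8 = 121548 J > q₁, so all ice melts.
Energy balance: 325.9×4.2×(88.8 − T) = 21039 + 61.1×4.2×(T − 0)
1368.78(88.8 − T) = 21039 + 256.62 T
121548 − 21039 = 1625.40 T
T = 100509 / 1625.40 = 61.84 °C

T_f = 61.8 °C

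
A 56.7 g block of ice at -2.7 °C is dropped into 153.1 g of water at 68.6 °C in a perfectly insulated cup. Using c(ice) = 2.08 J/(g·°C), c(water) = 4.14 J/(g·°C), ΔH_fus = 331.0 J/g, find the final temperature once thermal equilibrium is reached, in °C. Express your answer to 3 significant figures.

Heat to bring ice to 0 °C and melt it: q₁ = 56.7×2.08×2.7 + 56.7×331.0 = 19086 J
Heat the water can supply cooling to 0 °C: 153.1×4.14×68.6 = 43481.0 J > q₁, so all ice melts.
Energy balance: 153.1×4.14×(68.6 − T) = 19086 + 56.7×4.14×(T − 0)
633.834(68.6 − T) = 19086 + 234.738 T
43481.0 − 19086 = 868.572 T
T = 24395.0 / 868.572 = 28.09 °C

T_f = 28.1 °C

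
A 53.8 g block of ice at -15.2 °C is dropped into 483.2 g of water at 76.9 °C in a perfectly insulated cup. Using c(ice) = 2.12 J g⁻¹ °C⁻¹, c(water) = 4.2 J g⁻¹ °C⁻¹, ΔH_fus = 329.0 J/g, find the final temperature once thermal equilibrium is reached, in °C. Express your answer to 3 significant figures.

T_f = 60.6 °C

Heat to bring ice to 0 °C and melt it: q₁ = 53.8×2.12×15.2 + 53.8×329.0 = 19434 J
Heat the water can supply cooling to 0 °C: 483.2×4.2×76.9 = 156064 J > q₁, so all ice melts.
Energy balance: 483.2×4.2×(76.9 − T) = 19434 + 53.8×4.2×(T − 0)
2029.44(76.9 − T) = 19434 + 225.96 T
156064 − 19434 = 2255.40 T
T = 136630 / 2255.40 = 60.58 °C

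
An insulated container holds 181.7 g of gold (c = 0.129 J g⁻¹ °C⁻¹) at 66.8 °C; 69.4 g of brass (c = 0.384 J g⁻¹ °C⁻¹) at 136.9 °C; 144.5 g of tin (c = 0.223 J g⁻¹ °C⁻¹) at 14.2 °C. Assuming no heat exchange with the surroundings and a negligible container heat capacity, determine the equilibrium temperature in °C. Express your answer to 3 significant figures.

Σ mᵢcᵢ(T − Tᵢ) = 0  ⇒  T = Σ mᵢcᵢTᵢ / Σ mᵢcᵢ
Σ mᵢcᵢ = 181.7×0.129 + 69.4×0.384 + 144.5×0.223 = 82.3124
Σ mᵢcᵢTᵢ = 23.4393×66.8 + 26.6496×136.9 + 32.2235×14.2 = 5671.6
T = 5671.6 / 82.3124 = 68.90 °C

T_f = 68.9 °C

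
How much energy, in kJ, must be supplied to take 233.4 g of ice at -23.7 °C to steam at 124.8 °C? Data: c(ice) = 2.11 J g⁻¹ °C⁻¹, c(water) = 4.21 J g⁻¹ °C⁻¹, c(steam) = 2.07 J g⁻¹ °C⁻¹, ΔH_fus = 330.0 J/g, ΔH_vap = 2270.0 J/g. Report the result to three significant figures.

q1 (heat ice -23.7→0.0 °C): 233.4 × 2.11 × 23.7 = 11672 J
q2 (melt at 0 °C): 233.4 × 330.0 = 77022 J
q3 (heat water 0.0→100.0 °C): 233.4 × 4.21 × 100.0 = 98261 J
q4 (vaporize at 100 °C): 233.4 × 2270.0 = 529818 J
q5 (heat steam 100.0→124.8 °C): 233.4 × 2.07 × 24.8 = 11982 J
Total: 11672 + 77022 + 98261 + 529818 + 11982 = 728755 J = 729 kJ

q = 729 kJ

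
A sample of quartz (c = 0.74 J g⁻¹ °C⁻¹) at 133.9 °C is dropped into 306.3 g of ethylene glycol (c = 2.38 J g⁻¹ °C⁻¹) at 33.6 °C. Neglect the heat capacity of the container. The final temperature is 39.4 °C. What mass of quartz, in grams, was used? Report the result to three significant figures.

q_gained = (306.3 × 2.38) × (39.4 − 33.6) = 4228 J
q_lost = m × 0.74 × (133.9 − 39.4) = 69.93 m
m = 4228 / 69.93 = 60.5 g

m = 60.5 g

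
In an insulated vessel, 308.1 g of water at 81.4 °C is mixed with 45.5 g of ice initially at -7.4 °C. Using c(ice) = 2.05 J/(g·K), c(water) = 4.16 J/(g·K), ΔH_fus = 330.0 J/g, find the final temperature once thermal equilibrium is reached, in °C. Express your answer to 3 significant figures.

Heat to bring ice to 0 °C and melt it: q₁ = 45.5×2.05×7.4 + 45.5×330.0 = 15705 J
Heat the water can supply cooling to 0 °C: 308.1×4.16×81.4 = 104330 J > q₁, so all ice melts.
Energy balance: 308.1×4.16×(81.4 − T) = 15705 + 45.5×4.16×(T − 0)
1281.696(81.4 − T) = 15705 + 189.28 T
104330 − 15705 = 1470.976 T
T = 88625 / 1470.976 = 60.249 °C

T_f = 60.2 °C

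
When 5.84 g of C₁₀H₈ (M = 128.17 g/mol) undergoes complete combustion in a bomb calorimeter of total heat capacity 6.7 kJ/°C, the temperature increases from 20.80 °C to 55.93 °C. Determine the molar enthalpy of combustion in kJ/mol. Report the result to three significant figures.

ΔH = -5170 kJ/mol

ΔT = 55.93 − 20.80 = 35.13 °C
q_cal = C_cal × ΔT = 6.7 × 35.13 = 235.371 kJ
n = 5.84 / 128.17 = 0.04556 mol
q_rxn = −q_cal = -235.371 kJ
ΔH = -235.371 / 0.04556 = -5166 kJ/mol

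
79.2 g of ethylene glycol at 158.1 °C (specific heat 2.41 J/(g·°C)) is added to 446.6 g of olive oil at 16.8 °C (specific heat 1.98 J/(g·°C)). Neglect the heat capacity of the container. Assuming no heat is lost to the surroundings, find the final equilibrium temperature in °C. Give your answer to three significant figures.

T_f = 41.9 °C

Heat lost by ethylene glycol = heat gained by olive oil.
(79.2)(2.41)(158.1 − T) = (446.6)(1.98)(T − 16.8)
190.872 (158.1 − T) = 884.268 (T − 16.8)
30177 − 190.872 T = 884.268 T − 14856
45033 = 1075.140 T
T = 41.89 °C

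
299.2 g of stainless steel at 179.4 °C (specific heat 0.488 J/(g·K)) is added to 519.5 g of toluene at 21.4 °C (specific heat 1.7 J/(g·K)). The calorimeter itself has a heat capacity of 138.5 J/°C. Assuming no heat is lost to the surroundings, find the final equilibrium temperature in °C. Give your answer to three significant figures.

Heat lost by stainless steel = heat gained by toluene + calorimeter.
(299.2)(0.488)(179.4 − T) = [(519.5)(1.7) + 138.5](T − 21.4)
146.0096 (179.4 − T) = 1021.65 (T − 21.4)
26194 − 146.0096 T = 1021.65 T − 21863
48057 = 1167.6596 T
T = 41.16 °C

T_f = 41.2 °C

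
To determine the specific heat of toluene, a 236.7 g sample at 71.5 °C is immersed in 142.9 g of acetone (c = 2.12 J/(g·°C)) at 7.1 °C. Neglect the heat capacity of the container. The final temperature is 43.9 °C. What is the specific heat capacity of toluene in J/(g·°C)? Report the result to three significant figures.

c = 1.71 J/(g·°C)

q_gained = (142.9 × 2.12) × (43.9 − 7.1) = 11150 J
q_lost = 236.7 × c × (71.5 − 43.9) = 6532.92 c
Set equal: c = 11150 / 6532.92 = 1.71 J/(g·°C)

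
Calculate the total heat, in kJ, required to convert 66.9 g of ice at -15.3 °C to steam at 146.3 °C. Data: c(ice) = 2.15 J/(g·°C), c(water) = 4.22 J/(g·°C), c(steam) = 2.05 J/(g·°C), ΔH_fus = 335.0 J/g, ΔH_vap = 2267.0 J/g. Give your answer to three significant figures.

q = 211 kJ

q1 (heat ice -15.3→0.0 °C): 66.9 × 2.15 × 15.3 = 2201 J
q2 (melt at 0 °C): 66.9 × 335.0 = 22412 J
q3 (heat water 0.0→100.0 °C): 66.9 × 4.22 × 100.0 = 28232 J
q4 (vaporize at 100 °C): 66.9 × 2267.0 = 151662 J
q5 (heat steam 100.0→146.3 °C): 66.9 × 2.05 × 46.3 = 6350 J
Total: 2201 + 22412 + 28232 + 151662 + 6350 = 210857 J = 211 kJ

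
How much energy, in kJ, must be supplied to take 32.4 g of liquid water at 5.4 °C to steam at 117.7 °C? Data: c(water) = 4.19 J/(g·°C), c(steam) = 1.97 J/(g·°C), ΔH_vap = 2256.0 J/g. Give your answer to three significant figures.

q = 87.1 kJ

q1 (heat water 5.4→100.0 °C): 32.4 × 4.19 × 94.6 = 12843 J
q2 (vaporize at 100 °C): 32.4 × 2256.0 = 73094 J
q3 (heat steam 100.0→117.7 °C): 32.4 × 1.97 × 17.7 = 1130 J
Total: 12843 + 73094 + 1130 = 87067 J = 87.1 kJ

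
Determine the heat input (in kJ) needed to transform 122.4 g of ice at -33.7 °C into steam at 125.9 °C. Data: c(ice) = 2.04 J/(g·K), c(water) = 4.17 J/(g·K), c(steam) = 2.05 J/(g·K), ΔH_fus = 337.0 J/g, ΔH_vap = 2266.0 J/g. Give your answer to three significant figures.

q1 (heat ice -33.7→0.0 °C): 122.4 × 2.04 × 33.7 = 8415 J
q2 (melt at 0 °C): 122.4 × 337.0 = 41249 J
q3 (heat water 0.0→100.0 °C): 122.4 × 4.17 × 100.0 = 51041 J
q4 (vaporize at 100 °C): 122.4 × 2266.0 = 277358 J
q5 (heat steam 100.0→125.9 °C): 122.4 × 2.05 × 25.9 = 6499 J
Total: 8415 + 41249 + 51041 + 277358 + 6499 = 384562 J = 385 kJ

q = 385 kJ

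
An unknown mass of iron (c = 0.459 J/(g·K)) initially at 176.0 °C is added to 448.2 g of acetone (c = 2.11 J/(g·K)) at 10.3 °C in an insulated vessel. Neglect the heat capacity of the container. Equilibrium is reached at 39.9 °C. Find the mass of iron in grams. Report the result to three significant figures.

q_gained = (448.2 × 2.11) × (39.9 − 10.3) = 27990 J
q_lost = m × 0.459 × (176.0 − 39.9) = 62.4699 m
m = 27990 / 62.4699 = 448 g

m = 448 g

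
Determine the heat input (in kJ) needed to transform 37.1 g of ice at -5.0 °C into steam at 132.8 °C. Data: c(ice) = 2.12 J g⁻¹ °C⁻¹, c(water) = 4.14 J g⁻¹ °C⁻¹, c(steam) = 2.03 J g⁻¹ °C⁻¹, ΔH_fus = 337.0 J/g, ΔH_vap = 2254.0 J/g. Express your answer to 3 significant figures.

q = 114 kJ

q1 (heat ice -5.0→0.0 °C): 37.1 × 2.12 × 5.0 = 393 J
q2 (melt at 0 °C): 37.1 × 337.0 = 12503 J
q3 (heat water 0.0→100.0 °C): 37.1 × 4.14 × 100.0 = 15359 J
q4 (vaporize at 100 °C): 37.1 × 2254.0 = 83623 J
q5 (heat steam 100.0→132.8 °C): 37.1 × 2.03 × 32.8 = 2470 J
Total: 393 + 12503 + 15359 + 83623 + 2470 = 114348 J = 114 kJ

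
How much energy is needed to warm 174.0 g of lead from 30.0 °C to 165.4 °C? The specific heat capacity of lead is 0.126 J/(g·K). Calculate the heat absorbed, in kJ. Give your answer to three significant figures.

q = 2.97 kJ

q = m c ΔT = 174.0 × 0.126 × (165.4 − 30.0)
q = 174.0 × 0.126 × 135.4 = 2969 J = 2.97 kJ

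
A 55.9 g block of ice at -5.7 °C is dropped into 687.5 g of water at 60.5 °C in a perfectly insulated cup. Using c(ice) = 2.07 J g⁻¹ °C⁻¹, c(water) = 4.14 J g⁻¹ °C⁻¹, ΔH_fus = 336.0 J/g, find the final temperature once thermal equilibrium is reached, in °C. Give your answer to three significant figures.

T_f = 49.6 °C

Heat to bring ice to 0 °C and melt it: q₁ = 55.9×2.07×5.7 + 55.9×336.0 = 19442 J
Heat the water can supply cooling to 0 °C: 687.5×4.14×60.5 = 172198 J > q₁, so all ice melts.
Energy balance: 687.5×4.14×(60.5 − T) = 19442 + 55.9×4.14×(T − 0)
2846.25(60.5 − T) = 19442 + 231.426 T
172198 − 19442 = 3077.676 T
T = 152756 / 3077.676 = 49.63 °C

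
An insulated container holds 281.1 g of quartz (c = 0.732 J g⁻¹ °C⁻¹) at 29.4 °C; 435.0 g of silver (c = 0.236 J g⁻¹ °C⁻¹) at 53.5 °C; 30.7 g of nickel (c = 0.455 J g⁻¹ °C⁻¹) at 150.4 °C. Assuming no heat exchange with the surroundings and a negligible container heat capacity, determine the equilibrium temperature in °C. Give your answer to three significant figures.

Σ mᵢcᵢ(T − Tᵢ) = 0  ⇒  T = Σ mᵢcᵢTᵢ / Σ mᵢcᵢ
Σ mᵢcᵢ = 281.1×0.732 + 435.0×0.236 + 30.7×0.455 = 322.3937
Σ mᵢcᵢTᵢ = 205.7652×29.4 + 102.66×53.5 + 13.9685×150.4 = 13643
T = 13643 / 322.3937 = 42.32 °C

T_f = 42.3 °C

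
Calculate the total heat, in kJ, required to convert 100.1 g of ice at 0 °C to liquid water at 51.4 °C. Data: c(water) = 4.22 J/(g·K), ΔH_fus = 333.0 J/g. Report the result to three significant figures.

q1 (melt at 0 °C): 100.1 × 333.0 = 33333 J
q2 (heat water 0.0→51.4 °C): 100.1 × 4.22 × 51.4 = 21712 J
Total: 33333 + 21712 = 55045 J = 55.0 kJ

q = 55.0 kJ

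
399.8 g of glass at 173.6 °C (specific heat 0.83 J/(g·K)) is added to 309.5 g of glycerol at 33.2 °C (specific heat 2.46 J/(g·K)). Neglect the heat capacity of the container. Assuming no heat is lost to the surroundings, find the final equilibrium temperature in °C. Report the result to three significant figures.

T_f = 75.8 °C

Heat lost by glass = heat gained by glycerol.
(399.8)(0.83)(173.6 − T) = (309.5)(2.46)(T − 33.2)
331.834 (173.6 − T) = 761.37 (T − 33.2)
57606 − 331.834 T = 761.37 T − 25277
82883 = 1093.204 T
T = 75.82 °C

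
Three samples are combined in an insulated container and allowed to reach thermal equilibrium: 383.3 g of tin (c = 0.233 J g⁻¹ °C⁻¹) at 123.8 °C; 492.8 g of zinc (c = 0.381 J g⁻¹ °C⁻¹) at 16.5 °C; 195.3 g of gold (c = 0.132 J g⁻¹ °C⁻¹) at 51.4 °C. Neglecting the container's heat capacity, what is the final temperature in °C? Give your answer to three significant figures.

T_f = 51.1 °C

Σ mᵢcᵢ(T − Tᵢ) = 0  ⇒  T = Σ mᵢcᵢTᵢ / Σ mᵢcᵢ
Σ mᵢcᵢ = 383.3×0.233 + 492.8×0.381 + 195.3×0.132 = 302.8453
Σ mᵢcᵢTᵢ = 89.3089×123.8 + 187.7568×16.5 + 25.7796×51.4 = 15480
T = 15480 / 302.8453 = 51.12 °C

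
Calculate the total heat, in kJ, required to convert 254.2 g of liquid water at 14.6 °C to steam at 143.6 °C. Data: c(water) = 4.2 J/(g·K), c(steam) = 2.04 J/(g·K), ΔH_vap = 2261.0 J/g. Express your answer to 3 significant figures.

q = 689 kJ

q1 (heat water 14.6→100.0 °C): 254.2 × 4.2 × 85.4 = 91176 J
q2 (vaporize at 100 °C): 254.2 × 2261.0 = 574746 J
q3 (heat steam 100.0→143.6 °C): 254.2 × 2.04 × 43.6 = 22610 J
Total: 91176 + 574746 + 22610 = 688532 J = 689 kJ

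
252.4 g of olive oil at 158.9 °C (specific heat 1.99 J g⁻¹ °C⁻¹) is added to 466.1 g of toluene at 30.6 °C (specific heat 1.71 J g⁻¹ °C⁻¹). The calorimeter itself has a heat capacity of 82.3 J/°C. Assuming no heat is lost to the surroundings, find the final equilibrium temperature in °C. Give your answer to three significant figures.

T_f = 77.2 °C

Heat lost by olive oil = heat gained by toluene + calorimeter.
(252.4)(1.99)(158.9 − T) = [(466.1)(1.71) + 82.3](T − 30.6)
502.276 (158.9 − T) = 879.331 (T − 30.6)
79812 − 502.276 T = 879.331 T − 26908
106720 = 1381.607 T
T = 77.24 °C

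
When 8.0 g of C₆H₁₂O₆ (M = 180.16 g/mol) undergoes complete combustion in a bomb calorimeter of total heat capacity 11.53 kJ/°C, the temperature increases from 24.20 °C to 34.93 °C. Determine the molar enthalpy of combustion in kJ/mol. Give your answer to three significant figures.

ΔT = 34.93 − 24.20 = 10.73 °C
q_cal = C_cal × ΔT = 11.53 × 10.73 = 123.7169 kJ
n = 8.0 / 180.16 = 0.04440 mol
q_rxn = −q_cal = -123.7169 kJ
ΔH = -123.7169 / 0.04440 = -2786 kJ/mol

ΔH = -2790 kJ/mol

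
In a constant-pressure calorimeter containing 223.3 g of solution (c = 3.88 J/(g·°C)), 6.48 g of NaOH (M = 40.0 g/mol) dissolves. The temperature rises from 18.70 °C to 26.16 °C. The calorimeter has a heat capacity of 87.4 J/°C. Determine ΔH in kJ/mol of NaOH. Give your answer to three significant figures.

ΔH = -43.9 kJ/mol

|ΔT| = |26.16 − 18.70| = 7.46 °C
|q_surr| = (223.3 × 3.88 + 87.4) × 7.46 = 953.804 × 7.46 = 7115 J
n(NaOH) = 6.48 / 40.0 = 0.1620 mol
Temperature rose, so q_rxn = −|q_surr| = -7.115 kJ
ΔH = q_rxn / n = -43.92 kJ/mol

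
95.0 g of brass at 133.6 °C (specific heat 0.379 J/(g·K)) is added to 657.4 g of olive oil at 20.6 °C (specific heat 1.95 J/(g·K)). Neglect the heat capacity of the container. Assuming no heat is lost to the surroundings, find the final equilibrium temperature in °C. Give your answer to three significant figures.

Heat lost by brass = heat gained by olive oil.
(95.0)(0.379)(133.6 − T) = (657.4)(1.95)(T − 20.6)
36.005 (133.6 − T) = 1281.93 (T − 20.6)
4810.3 − 36.005 T = 1281.93 T − 26408
31218.3 = 1317.935 T
T = 23.69 °C

T_f = 23.7 °C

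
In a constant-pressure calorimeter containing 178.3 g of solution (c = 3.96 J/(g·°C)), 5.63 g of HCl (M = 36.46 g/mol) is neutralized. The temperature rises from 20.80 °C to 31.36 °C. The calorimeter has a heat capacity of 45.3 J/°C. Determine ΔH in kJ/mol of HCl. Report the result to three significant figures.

|ΔT| = |31.36 − 20.80| = 10.56 °C
|q_surr| = (178.3 × 3.96 + 45.3) × 10.56 = 751.368 × 10.56 = 7934 J
n(HCl) = 5.63 / 36.46 = 0.1544 mol
Temperature rose, so q_rxn = −|q_surr| = -7.934 kJ
ΔH = q_rxn / n = -51.39 kJ/mol

ΔH = -51.4 kJ/mol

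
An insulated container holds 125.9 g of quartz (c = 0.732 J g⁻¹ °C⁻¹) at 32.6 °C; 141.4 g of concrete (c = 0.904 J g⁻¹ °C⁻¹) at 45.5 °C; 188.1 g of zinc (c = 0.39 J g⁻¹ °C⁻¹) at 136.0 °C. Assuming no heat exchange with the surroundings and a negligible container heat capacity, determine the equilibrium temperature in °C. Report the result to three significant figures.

T_f = 64.1 °C

Σ mᵢcᵢ(T − Tᵢ) = 0  ⇒  T = Σ mᵢcᵢTᵢ / Σ mᵢcᵢ
Σ mᵢcᵢ = 125.9×0.732 + 141.4×0.904 + 188.1×0.39 = 293.3434
Σ mᵢcᵢTᵢ = 92.1588×32.6 + 127.8256×45.5 + 73.359×136.0 = 18797
T = 18797 / 293.3434 = 64.08 °C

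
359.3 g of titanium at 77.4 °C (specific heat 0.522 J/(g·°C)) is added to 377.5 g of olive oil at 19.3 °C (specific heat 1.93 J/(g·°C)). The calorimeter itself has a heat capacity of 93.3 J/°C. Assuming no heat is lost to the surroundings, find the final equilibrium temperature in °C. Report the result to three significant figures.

T_f = 30.1 °C

Heat lost by titanium = heat gained by olive oil + calorimeter.
(359.3)(0.522)(77.4 − T) = [(377.5)(1.93) + 93.3](T − 19.3)
187.5546 (77.4 − T) = 821.875 (T − 19.3)
14517 − 187.5546 T = 821.875 T − 15862
30379 = 1009.4296 T
T = 30.10 °C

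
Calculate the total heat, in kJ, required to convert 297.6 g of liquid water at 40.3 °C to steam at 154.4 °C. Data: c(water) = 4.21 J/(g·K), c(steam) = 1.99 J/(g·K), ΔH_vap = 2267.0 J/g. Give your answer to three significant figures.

q1 (heat water 40.3→100.0 °C): 297.6 × 4.21 × 59.7 = 74798 J
q2 (vaporize at 100 °C): 297.6 × 2267.0 = 674659 J
q3 (heat steam 100.0→154.4 °C): 297.6 × 1.99 × 54.4 = 32217 J
Total: 74798 + 674659 + 32217 = 781674 J = 782 kJ

q = 782 kJ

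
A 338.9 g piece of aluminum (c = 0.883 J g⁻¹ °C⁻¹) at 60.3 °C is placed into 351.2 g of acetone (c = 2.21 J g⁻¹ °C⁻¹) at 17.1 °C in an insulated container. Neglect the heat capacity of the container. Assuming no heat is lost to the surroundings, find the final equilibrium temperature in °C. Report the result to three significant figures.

Heat lost by aluminum = heat gained by acetone.
(338.9)(0.883)(60.3 − T) = (351.2)(2.21)(T − 17.1)
299.2487 (60.3 − T) = 776.152 (T − 17.1)
18045 − 299.2487 T = 776.152 T − 13272
31317 = 1075.4007 T
T = 29.12 °C

T_f = 29.1 °C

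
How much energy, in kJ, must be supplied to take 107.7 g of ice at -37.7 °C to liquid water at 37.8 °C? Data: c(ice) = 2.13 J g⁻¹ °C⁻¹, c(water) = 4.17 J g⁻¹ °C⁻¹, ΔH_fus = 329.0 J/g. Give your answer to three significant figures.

q1 (heat ice -37.7→0.0 °C): 107.7 × 2.13 × 37.7 = 8648 J
q2 (melt at 0 °C): 107.7 × 329.0 = 35433 J
q3 (heat water 0.0→37.8 °C): 107.7 × 4.17 × 37.8 = 16976 J
Total: 8648 + 35433 + 16976 = 61057 J = 61.1 kJ

q = 61.1 kJ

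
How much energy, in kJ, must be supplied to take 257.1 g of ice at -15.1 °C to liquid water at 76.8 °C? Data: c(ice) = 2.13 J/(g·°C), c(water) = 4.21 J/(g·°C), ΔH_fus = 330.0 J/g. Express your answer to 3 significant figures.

q = 176 kJ

q1 (heat ice -15.1→0.0 °C): 257.1 × 2.13 × 15.1 = 8269 J
q2 (melt at 0 °C): 257.1 × 330.0 = 84843 J
q3 (heat water 0.0→76.8 °C): 257.1 × 4.21 × 76.8 = 83128 J
Total: 8269 + 84843 + 83128 = 176240 J = 176 kJ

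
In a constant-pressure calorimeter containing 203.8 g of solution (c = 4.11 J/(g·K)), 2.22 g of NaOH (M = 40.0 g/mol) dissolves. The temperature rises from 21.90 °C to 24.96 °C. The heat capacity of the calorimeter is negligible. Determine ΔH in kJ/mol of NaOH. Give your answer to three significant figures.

|ΔT| = |24.96 − 21.90| = 3.06 °C
|q_surr| = (203.8 × 4.11) × 3.06 = 837.618 × 3.06 = 2563 J
n(NaOH) = 2.22 / 40.0 = 0.05550 mol
Temperature rose, so q_rxn = −|q_surr| = -2.563 kJ
ΔH = q_rxn / n = -46.18 kJ/mol

ΔH = -46.2 kJ/mol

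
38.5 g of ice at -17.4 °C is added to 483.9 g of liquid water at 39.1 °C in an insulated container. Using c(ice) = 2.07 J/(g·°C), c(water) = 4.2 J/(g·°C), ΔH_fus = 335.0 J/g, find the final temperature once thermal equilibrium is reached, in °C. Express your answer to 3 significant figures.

T_f = 29.7 °C

Heat to bring ice to 0 °C and melt it: q₁ = 38.5×2.07×17.4 + 38.5×335.0 = 14284 J
Heat the water can supply cooling to 0 °C: 483.9×4.2×39.1 = 79466.1 J > q₁, so all ice melts.
Energy balance: 483.9×4.2×(39.1 − T) = 14284 + 38.5×4.2×(T − 0)
2032.38(39.1 − T) = 14284 + 161.7 T
79466.1 − 14284 = 2194.08 T
T = 65182.1 / 2194.08 = 29.71 °C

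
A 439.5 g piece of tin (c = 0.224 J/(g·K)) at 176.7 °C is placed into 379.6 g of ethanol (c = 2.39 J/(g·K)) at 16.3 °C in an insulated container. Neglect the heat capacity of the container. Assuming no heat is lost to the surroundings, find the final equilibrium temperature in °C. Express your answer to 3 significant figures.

T_f = 32.0 °C

Heat lost by tin = heat gained by ethanol.
(439.5)(0.224)(176.7 − T) = (379.6)(2.39)(T − 16.3)
98.448 (176.7 − T) = 907.244 (T − 16.3)
17396 − 98.448 T = 907.244 T − 14788
32184 = 1005.692 T
T = 32.00 °C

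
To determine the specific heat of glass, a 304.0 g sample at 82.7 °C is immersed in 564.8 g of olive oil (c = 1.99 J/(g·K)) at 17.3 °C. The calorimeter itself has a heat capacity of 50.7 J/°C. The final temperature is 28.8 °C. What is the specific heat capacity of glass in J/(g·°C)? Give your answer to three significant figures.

c = 0.824 J/(g·°C)

q_gained = (564.8 × 1.99 + 50.7) × (28.8 − 17.3) = 13508 J
q_lost = 304.0 × c × (82.7 − 28.8) = 16385.6 c
Set equal: c = 13508 / 16385.6 = 0.824 J/(g·°C)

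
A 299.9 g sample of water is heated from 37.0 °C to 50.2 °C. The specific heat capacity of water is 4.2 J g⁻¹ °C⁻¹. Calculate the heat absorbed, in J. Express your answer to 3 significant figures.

q = m c ΔT = 299.9 × 4.2 × (50.2 − 37.0)
q = 299.9 × 4.2 × 13.2 = 16630 J

q = 16600 J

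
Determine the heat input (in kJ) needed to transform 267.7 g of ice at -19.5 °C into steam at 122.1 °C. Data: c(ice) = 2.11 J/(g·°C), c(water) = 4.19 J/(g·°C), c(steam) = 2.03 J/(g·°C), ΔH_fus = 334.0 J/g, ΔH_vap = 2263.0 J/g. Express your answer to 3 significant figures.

q = 830 kJ

q1 (heat ice -19.5→0.0 °C): 267.7 × 2.11 × 19.5 = 11015 J
q2 (melt at 0 °C): 267.7 × 334.0 = 89412 J
q3 (heat water 0.0→100.0 °C): 267.7 × 4.19 × 100.0 = 112166 J
q4 (vaporize at 100 °C): 267.7 × 2263.0 = 605805 J
q5 (heat steam 100.0→122.1 °C): 267.7 × 2.03 × 22.1 = 12010 J
Total: 11015 + 89412 + 112166 + 605805 + 12010 = 830408 J = 830 kJ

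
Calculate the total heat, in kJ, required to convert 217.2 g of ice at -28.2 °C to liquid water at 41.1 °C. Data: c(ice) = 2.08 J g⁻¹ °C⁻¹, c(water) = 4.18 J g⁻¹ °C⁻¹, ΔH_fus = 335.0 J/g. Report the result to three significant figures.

q = 123 kJ

q1 (heat ice -28.2→0.0 °C): 217.2 × 2.08 × 28.2 = 12740 J
q2 (melt at 0 °C): 217.2 × 335.0 = 72762 J
q3 (heat water 0.0→41.1 °C): 217.2 × 4.18 × 41.1 = 37315 J
Total: 12740 + 72762 + 37315 = 122817 J = 123 kJ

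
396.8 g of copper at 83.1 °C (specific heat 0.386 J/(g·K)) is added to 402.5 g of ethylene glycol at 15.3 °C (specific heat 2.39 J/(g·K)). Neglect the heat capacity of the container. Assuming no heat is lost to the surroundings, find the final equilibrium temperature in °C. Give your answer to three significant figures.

Heat lost by copper = heat gained by ethylene glycol.
(396.8)(0.386)(83.1 − T) = (402.5)(2.39)(T − 15.3)
153.1648 (83.1 − T) = 961.975 (T − 15.3)
12728 − 153.1648 T = 961.975 T − 14718
27446 = 1115.1398 T
T = 24.61 °C

T_f = 24.6 °C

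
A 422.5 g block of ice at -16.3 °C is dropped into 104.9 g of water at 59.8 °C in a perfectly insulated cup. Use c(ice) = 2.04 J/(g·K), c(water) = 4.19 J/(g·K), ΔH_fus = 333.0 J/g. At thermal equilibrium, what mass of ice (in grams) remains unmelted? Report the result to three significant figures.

Heat to warm all ice to 0 °C: 422.5×2.04×16.3 = 14049 J
Heat released by water cooling to 0 °C: 104.9×4.19×59.8 = 26284 J
26284 J < 14049 + 422.5×333.0 = 154741.5 J, so not all ice melts; final T = 0 °C.
Heat left for melting: 26284 − 14049 = 12235 J
Mass melted = 12235 / 333.0 = 36.74 g
Ice remaining = 422.5 − 36.74 = 385.76 g

m_ice remaining = 386 g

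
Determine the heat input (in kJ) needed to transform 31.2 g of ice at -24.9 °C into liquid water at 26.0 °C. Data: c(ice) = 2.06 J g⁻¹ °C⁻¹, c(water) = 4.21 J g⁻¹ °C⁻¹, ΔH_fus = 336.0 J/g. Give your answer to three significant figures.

q = 15.5 kJ

q1 (heat ice -24.9→0.0 °C): 31.2 × 2.06 × 24.9 = 1600 J
q2 (melt at 0 °C): 31.2 × 336.0 = 10483 J
q3 (heat water 0.0→26.0 °C): 31.2 × 4.21 × 26.0 = 3415 J
Total: 1600 + 10483 + 3415 = 15498 J = 15.5 kJ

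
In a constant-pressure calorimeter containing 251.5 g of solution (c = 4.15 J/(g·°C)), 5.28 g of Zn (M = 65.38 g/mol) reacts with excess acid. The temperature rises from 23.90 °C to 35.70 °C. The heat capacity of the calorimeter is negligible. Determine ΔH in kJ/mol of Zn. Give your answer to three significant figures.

ΔH = -153 kJ/mol

|ΔT| = |35.70 − 23.90| = 11.80 °C
|q_surr| = (251.5 × 4.15) × 11.80 = 1043.725 × 11.80 = 12320 J
n(Zn) = 5.28 / 65.38 = 0.08076 mol
Temperature rose, so q_rxn = −|q_surr| = -12.32 kJ
ΔH = q_rxn / n = -152.6 kJ/mol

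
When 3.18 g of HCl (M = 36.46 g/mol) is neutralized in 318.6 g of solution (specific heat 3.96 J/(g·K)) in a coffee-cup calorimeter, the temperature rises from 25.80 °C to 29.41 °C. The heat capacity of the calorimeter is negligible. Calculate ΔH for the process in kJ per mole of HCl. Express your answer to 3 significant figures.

ΔH = -52.2 kJ/mol

|ΔT| = |29.41 − 25.80| = 3.61 °C
|q_surr| = (318.6 × 3.96) × 3.61 = 1261.656 × 3.61 = 4555 J
n(HCl) = 3.18 / 36.46 = 0.08722 mol
Temperature rose, so q_rxn = −|q_surr| = -4.555 kJ
ΔH = q_rxn / n = -52.22 kJ/mol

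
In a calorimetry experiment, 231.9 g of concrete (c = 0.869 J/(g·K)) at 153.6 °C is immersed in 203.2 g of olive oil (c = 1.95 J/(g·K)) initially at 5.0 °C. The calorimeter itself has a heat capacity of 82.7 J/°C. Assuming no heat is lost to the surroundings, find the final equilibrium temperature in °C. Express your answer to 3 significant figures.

Heat lost by concrete = heat gained by olive oil + calorimeter.
(231.9)(0.869)(153.6 − T) = [(203.2)(1.95) + 82.7](T − 5.0)
201.5211 (153.6 − T) = 478.94 (T − 5.0)
30954 − 201.5211 T = 478.94 T − 2394.7
33348.7 = 680.4611 T
T = 49.01 °C

T_f = 49.0 °C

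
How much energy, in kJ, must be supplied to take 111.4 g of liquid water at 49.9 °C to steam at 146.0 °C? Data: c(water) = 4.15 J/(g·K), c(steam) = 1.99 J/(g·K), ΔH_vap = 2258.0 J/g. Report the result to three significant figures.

q = 285 kJ

q1 (heat water 49.9→100.0 °C): 111.4 × 4.15 × 50.1 = 23162 J
q2 (vaporize at 100 °C): 111.4 × 2258.0 = 251541 J
q3 (heat steam 100.0→146.0 °C): 111.4 × 1.99 × 46.0 = 10198 J
Total: 23162 + 251541 + 10198 = 284901 J = 285 kJ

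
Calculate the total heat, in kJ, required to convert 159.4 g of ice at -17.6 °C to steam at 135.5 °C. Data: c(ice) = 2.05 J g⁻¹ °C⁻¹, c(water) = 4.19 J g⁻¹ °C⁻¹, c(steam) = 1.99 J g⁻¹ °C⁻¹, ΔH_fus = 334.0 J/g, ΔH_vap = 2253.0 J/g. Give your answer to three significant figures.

q1 (heat ice -17.6→0.0 °C): 159.4 × 2.05 × 17.6 = 5751 J
q2 (melt at 0 °C): 159.4 × 334.0 = 53240 J
q3 (heat water 0.0→100.0 °C): 159.4 × 4.19 × 100.0 = 66789 J
q4 (vaporize at 100 °C): 159.4 × 2253.0 = 359128 J
q5 (heat steam 100.0→135.5 °C): 159.4 × 1.99 × 35.5 = 11261 J
Total: 5751 + 53240 + 66789 + 359128 + 11261 = 496169 J = 496 kJ

q = 496 kJ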